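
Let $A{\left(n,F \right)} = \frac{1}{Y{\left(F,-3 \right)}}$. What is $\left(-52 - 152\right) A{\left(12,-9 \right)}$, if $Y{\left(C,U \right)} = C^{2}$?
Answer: $- \frac{68}{27} \approx -2.5185$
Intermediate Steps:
$A{\left(n,F \right)} = \frac{1}{F^{2}}$
$\left(-52 - 152\right) A{\left(12,-9 \right)} = \frac{-52 - 152}{81} = \left(-204\right) \frac{1}{81} = - \frac{68}{27}$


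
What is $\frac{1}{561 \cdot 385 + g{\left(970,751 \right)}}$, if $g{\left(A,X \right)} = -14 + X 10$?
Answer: $\frac{1}{223481} \approx 4.4747 \cdot 10^{-6}$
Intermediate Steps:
$g{\left(A,X \right)} = -14 + 10 X$
$\frac{1}{561 \cdot 385 + g{\left(970,751 \right)}} = \frac{1}{561 \cdot 385 + \left(-14 + 10 \cdot 751\right)} = \frac{1}{215985 + \left(-14 + 7510\right)} = \frac{1}{215985 + 7496} = \frac{1}{223481}$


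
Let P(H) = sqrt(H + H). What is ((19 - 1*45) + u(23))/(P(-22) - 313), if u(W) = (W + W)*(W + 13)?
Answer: -510190/98013 - 3260*I*sqrt(11)/98013 ≈ -5.2053 - 0.11031*I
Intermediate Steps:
P(H) = sqrt(2)*sqrt(H) (P(H) = sqrt(2*H) = sqrt(2)*sqrt(H))
u(W) = 2*W*(13 + W) (u(W) = (2*W)*(13 + W) = 2*W*(13 + W))
((19 - 1*45) + u(23))/(P(-22) - 313) = ((19 - 1*45) + 2*23*(13 + 23))/(sqrt(2)*sqrt(-22) - 313) = ((19 - 45) + 2*23*36)/(sqrt(2)*(I*sqrt(22)) - 313) = (-26 + 1656)/(2*I*sqrt(11) - 313) = 1630/(-313 + 2*I*sqrt(11))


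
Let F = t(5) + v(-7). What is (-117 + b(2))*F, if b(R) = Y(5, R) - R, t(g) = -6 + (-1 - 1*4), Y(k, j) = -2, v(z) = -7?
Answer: 2178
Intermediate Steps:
t(g) = -11 (t(g) = -6 + (-1 - 4) = -6 - 5 = -11)
b(R) = -2 - R
F = -18 (F = -11 - 7 = -18)
(-117 + b(2))*F = (-117 + (-2 - 1*2))*(-18) = (-117 + (-2 - 2))*(-18) = (-117 - 4)*(-18) = -121*(-18) = 2178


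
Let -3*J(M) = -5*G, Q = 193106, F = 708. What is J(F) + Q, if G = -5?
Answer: 579293/3 ≈ 1.9310e+5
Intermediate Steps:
J(M) = -25/3 (J(M) = -(-5)*(-5)/3 = -⅓*25 = -25/3)
J(F) + Q = -25/3 + 193106 = 579293/3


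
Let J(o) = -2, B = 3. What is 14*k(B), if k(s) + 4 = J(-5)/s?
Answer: -196/3 ≈ -65.333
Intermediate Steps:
k(s) = -4 - 2/s
14*k(B) = 14*(-4 - 2/3) = 14*(-4 - 2*⅓) = 14*(-4 - ⅔) = 14*(-14/3) = -196/3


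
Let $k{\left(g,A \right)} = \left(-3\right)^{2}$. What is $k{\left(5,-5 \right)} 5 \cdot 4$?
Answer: $180$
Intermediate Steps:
$k{\left(g,A \right)} = 9$
$k{\left(5,-5 \right)} 5 \cdot 4 = 9 \cdot 5 \cdot 4 = 45 \cdot 4 = 180$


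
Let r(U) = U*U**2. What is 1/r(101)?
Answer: 1/1030301 ≈ 9.7059e-7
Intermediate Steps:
r(U) = U**3
1/r(101) = 1/(101**3) = 1/1030301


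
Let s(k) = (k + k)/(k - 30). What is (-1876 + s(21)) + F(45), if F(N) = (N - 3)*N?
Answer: 28/3 ≈ 9.3333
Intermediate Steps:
F(N) = N*(-3 + N) (F(N) = (-3 + N)*N = N*(-3 + N))
s(k) = 2*k/(-30 + k) (s(k) = (2*k)/(-30 + k) = 2*k/(-30 + k))
(-1876 + s(21)) + F(45) = (-1876 + 2*21/(-30 + 21)) + 45*(-3 + 45) = (-1876 + 2*21/(-9)) + 45*42 = (-1876 + 2*21*(-1/9)) + 1890 = (-1876 - 14/3) + 1890 = -5642/3 + 1890 = 28/3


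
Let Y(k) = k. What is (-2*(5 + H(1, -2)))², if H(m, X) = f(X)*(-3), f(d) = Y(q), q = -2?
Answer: 484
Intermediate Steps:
f(d) = -2
H(m, X) = 6 (H(m, X) = -2*(-3) = 6)
(-2*(5 + H(1, -2)))² = (-2*(5 + 6))² = (-2*11)² = (-22)² = 484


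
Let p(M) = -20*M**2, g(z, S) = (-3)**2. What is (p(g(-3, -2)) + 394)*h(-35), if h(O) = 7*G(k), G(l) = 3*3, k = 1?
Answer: -77238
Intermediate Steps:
G(l) = 9
g(z, S) = 9
h(O) = 63 (h(O) = 7*9 = 63)
(p(g(-3, -2)) + 394)*h(-35) = (-20*9**2 + 394)*63 = (-20*81 + 394)*63 = (-1620 + 394)*63 = -1226*63 = -77238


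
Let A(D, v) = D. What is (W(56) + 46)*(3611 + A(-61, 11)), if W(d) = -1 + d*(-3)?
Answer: -436650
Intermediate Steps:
W(d) = -1 - 3*d
(W(56) + 46)*(3611 + A(-61, 11)) = ((-1 - 3*56) + 46)*(3611 - 61) = ((-1 - 168) + 46)*3550 = (-169 + 46)*3550 = -123*3550 = -436650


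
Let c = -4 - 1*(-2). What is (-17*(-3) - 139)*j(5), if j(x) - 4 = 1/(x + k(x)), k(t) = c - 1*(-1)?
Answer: -374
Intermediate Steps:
c = -2 (c = -4 + 2 = -2)
k(t) = -1 (k(t) = -2 - 1*(-1) = -2 + 1 = -1)
j(x) = 4 + 1/(-1 + x) (j(x) = 4 + 1/(x - 1) = 4 + 1/(-1 + x))
(-17*(-3) - 139)*j(5) = (-17*(-3) - 139)*((-3 + 4*5)/(-1 + 5)) = (51 - 139)*((-3 + 20)/4) = -22*17 = -88*17/4 = -374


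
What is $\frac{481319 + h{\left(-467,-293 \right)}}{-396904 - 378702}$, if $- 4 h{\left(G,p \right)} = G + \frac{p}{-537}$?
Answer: $- \frac{517061849}{833000844} \approx -0.62072$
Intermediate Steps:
$h{\left(G,p \right)} = - \frac{G}{4} + \frac{p}{2148}$ ($h{\left(G,p \right)} = - \frac{G + \frac{p}{-537}}{4} = - \frac{G + p \left(- \frac{1}{537}\right)}{4} = - \frac{G - \frac{p}{537}}{4} = - \frac{G}{4} + \frac{p}{2148}$)
$\frac{481319 + h{\left(-467,-293 \right)}}{-396904 - 378702} = \frac{481319 + \left(\left(- \frac{1}{4}\right) \left(-467\right) + \frac{1}{2148} \left(-293\right)\right)}{-396904 - 378702} = \frac{481319 + \left(\frac{467}{4} - \frac{293}{2148}\right)}{-775606} = \left(481319 + \frac{125243}{1074}\right) \left(- \frac{1}{775606}\right) = \frac{517061849}{1074} \left(- \frac{1}{775606}\right) = - \frac{517061849}{833000844}$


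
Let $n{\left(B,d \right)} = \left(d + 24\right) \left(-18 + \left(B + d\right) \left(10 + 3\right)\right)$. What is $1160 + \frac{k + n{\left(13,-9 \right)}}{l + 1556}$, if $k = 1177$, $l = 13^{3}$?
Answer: $\frac{4355167}{3753} \approx 1160.4$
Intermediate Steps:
$l = 2197$
$n{\left(B,d \right)} = \left(24 + d\right) \left(-18 + 13 B + 13 d\right)$ ($n{\left(B,d \right)} = \left(24 + d\right) \left(-18 + \left(B + d\right) 13\right) = \left(24 + d\right) \left(-18 + \left(13 B + 13 d\right)\right) = \left(24 + d\right) \left(-18 + 13 B + 13 d\right)$)
$1160 + \frac{k + n{\left(13,-9 \right)}}{l + 1556} = 1160 + \frac{1177 + \left(-432 + 13 \left(-9\right)^{2} + 294 \left(-9\right) + 312 \cdot 13 + 13 \cdot 13 \left(-9\right)\right)}{2197 + 1556} = 1160 + \frac{1177 - -510}{3753} = 1160 + \left(1177 - -510\right) \frac{1}{3753} = 1160 + \left(1177 + 510\right) \frac{1}{3753} = 1160 + 1687 \cdot \frac{1}{3753} = 1160 + \frac{1687}{3753} = \frac{4355167}{3753}$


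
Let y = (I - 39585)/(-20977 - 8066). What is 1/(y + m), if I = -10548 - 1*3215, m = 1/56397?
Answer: 545979357/1002898733 ≈ 0.54440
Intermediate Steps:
m = 1/56397 ≈ 1.7731e-5
I = -13763 (I = -10548 - 3215 = -13763)
y = 53348/29043 (y = (-13763 - 39585)/(-20977 - 8066) = -53348/(-29043) = -53348*(-1/29043) = 53348/29043 ≈ 1.8369)
1/(y + m) = 1/(53348/29043 + 1/56397) = 1/(1002898733/545979357) = 545979357/1002898733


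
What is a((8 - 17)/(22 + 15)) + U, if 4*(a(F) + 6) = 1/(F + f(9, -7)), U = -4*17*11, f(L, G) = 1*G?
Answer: -808325/1072 ≈ -754.03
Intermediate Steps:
f(L, G) = G
U = -748 (U = -68*11 = -748)
a(F) = -6 + 1/(4*(-7 + F)) (a(F) = -6 + 1/(4*(F - 7)) = -6 + 1/(4*(-7 + F)))
a((8 - 17)/(22 + 15)) + U = (169 - 24*(8 - 17)/(22 + 15))/(4*(-7 + (8 - 17)/(22 + 15))) - 748 = (169 - (-216)/37)/(4*(-7 - 9/37)) - 748 = (169 - (-216)/37)/(4*(-7 - 9*1/37)) - 748 = (169 - 24*(-9/37))/(4*(-7 - 9/37)) - 748 = (169 + 216/37)/(4*(-268/37)) - 748 = (1/4)*(-37/268)*(6469/37) - 748 = -6469/1072 - 748 = -808325/1072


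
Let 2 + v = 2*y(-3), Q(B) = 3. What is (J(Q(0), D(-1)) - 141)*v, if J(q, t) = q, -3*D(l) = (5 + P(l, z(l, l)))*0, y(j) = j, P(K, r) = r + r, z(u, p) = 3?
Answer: 1104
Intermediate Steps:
P(K, r) = 2*r
D(l) = 0 (D(l) = -(5 + 2*3)*0/3 = -(5 + 6)*0/3 = -11*0/3 = -⅓*0 = 0)
v = -8 (v = -2 + 2*(-3) = -2 - 6 = -8)
(J(Q(0), D(-1)) - 141)*v = (3 - 141)*(-8) = -138*(-8) = 1104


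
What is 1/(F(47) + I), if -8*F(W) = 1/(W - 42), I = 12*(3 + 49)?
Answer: 40/24959 ≈ 0.0016026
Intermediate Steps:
I = 624 (I = 12*52 = 624)
F(W) = -1/(8*(-42 + W)) (F(W) = -1/(8*(W - 42)) = -1/(8*(-42 + W)))
1/(F(47) + I) = 1/(-1/(-336 + 8*47) + 624) = 1/(-1/(-336 + 376) + 624) = 1/(-1/40 + 624) = 1/(24959/40) = 40/24959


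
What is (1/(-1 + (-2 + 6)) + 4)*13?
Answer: 169/3 ≈ 56.333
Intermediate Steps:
(1/(-1 + (-2 + 6)) + 4)*13 = (1/(-1 + 4) + 4)*13 = (1/3 + 4)*13 = (⅓ + 4)*13 = (13/3)*13 = 169/3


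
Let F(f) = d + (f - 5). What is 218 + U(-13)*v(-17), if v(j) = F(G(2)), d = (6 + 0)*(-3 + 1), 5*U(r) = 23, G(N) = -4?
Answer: 607/5 ≈ 121.40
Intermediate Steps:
U(r) = 23/5 (U(r) = (⅕)*23 = 23/5)
d = -12 (d = 6*(-2) = -12)
F(f) = -17 + f (F(f) = -12 + (f - 5) = -12 + (-5 + f) = -17 + f)
v(j) = -21 (v(j) = -17 - 4 = -21)
218 + U(-13)*v(-17) = 218 + (23/5)*(-21) = 218 - 483/5 = 607/5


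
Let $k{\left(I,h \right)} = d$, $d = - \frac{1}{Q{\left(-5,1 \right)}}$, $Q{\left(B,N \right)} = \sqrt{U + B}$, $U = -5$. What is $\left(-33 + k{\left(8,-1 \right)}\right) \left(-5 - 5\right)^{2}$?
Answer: $-3300 + 10 i \sqrt{10} \approx -3300.0 + 31.623 i$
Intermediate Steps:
$Q{\left(B,N \right)} = \sqrt{-5 + B}$
$d = \frac{i \sqrt{10}}{10}$ ($d = - \frac{1}{\sqrt{-5 - 5}} = - \frac{1}{\sqrt{-10}} = - \frac{1}{i \sqrt{10}} = - \frac{\left(-1\right) i \sqrt{10}}{10} = \frac{i \sqrt{10}}{10} \approx 0.31623 i$)
$k{\left(I,h \right)} = \frac{i \sqrt{10}}{10}$
$\left(-33 + k{\left(8,-1 \right)}\right) \left(-5 - 5\right)^{2} = \left(-33 + \frac{i \sqrt{10}}{10}\right) \left(-5 - 5\right)^{2} = \left(-33 + \frac{i \sqrt{10}}{10}\right) \left(-10\right)^{2} = \left(-33 + \frac{i \sqrt{10}}{10}\right) 100 = -3300 + 10 i \sqrt{10}$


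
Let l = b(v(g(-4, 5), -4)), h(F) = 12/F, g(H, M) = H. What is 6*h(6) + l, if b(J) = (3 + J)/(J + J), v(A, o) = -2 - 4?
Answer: 49/4 ≈ 12.250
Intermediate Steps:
v(A, o) = -6
b(J) = (3 + J)/(2*J) (b(J) = (3 + J)/((2*J)) = (3 + J)*(1/(2*J)) = (3 + J)/(2*J))
l = ¼ (l = (½)*(3 - 6)/(-6) = (½)*(-⅙)*(-3) = ¼ ≈ 0.25000)
6*h(6) + l = 6*(12/6) + ¼ = 6*(12*(⅙)) + ¼ = 6*2 + ¼ = 12 + ¼ = 49/4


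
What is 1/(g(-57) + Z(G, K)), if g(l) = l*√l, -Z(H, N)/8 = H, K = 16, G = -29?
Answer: 232/239017 + 57*I*√57/239017 ≈ 0.00097064 + 0.0018005*I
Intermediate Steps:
Z(H, N) = -8*H
g(l) = l^(3/2)
1/(g(-57) + Z(G, K)) = 1/((-57)^(3/2) - 8*(-29)) = 1/(-57*I*√57 + 232) = 1/(232 - 57*I*√57)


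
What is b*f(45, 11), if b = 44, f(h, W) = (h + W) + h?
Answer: 4444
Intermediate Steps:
f(h, W) = W + 2*h (f(h, W) = (W + h) + h = W + 2*h)
b*f(45, 11) = 44*(11 + 2*45) = 44*(11 + 90) = 44*101 = 4444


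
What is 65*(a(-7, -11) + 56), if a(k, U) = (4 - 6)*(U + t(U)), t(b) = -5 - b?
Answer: 4290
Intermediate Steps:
a(k, U) = 10 (a(k, U) = (4 - 6)*(U + (-5 - U)) = -2*(-5) = 10)
65*(a(-7, -11) + 56) = 65*(10 + 56) = 65*66 = 4290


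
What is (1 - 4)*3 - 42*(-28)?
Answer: 1167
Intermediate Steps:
(1 - 4)*3 - 42*(-28) = -3*3 + 1176 = -9 + 1176 = 1167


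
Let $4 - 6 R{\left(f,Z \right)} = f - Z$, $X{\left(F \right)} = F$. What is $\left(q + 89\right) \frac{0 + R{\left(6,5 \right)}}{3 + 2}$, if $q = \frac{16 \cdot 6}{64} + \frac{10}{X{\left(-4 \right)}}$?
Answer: $\frac{44}{5} \approx 8.8$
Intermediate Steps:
$q = -1$ ($q = \frac{16 \cdot 6}{64} + \frac{10}{-4} = 96 \cdot \frac{1}{64} + 10 \left(- \frac{1}{4}\right) = \frac{3}{2} - \frac{5}{2} = -1$)
$R{\left(f,Z \right)} = \frac{2}{3} - \frac{f}{6} + \frac{Z}{6}$ ($R{\left(f,Z \right)} = \frac{2}{3} - \frac{f - Z}{6} = \frac{2}{3} + \left(- \frac{f}{6} + \frac{Z}{6}\right) = \frac{2}{3} - \frac{f}{6} + \frac{Z}{6}$)
$\left(q + 89\right) \frac{0 + R{\left(6,5 \right)}}{3 + 2} = \left(-1 + 89\right) \frac{0 + \left(\frac{2}{3} - 1 + \frac{1}{6} \cdot 5\right)}{3 + 2} = 88 \frac{0 + \left(\frac{2}{3} - 1 + \frac{5}{6}\right)}{5} = 88 \left(0 + \frac{1}{2}\right) \frac{1}{5} = 88 \cdot \frac{1}{2} \cdot \frac{1}{5} = 88 \cdot \frac{1}{10} = \frac{44}{5}$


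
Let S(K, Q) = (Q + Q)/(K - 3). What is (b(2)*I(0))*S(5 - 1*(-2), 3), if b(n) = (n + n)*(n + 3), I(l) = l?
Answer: 0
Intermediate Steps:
S(K, Q) = 2*Q/(-3 + K) (S(K, Q) = (2*Q)/(-3 + K) = 2*Q/(-3 + K))
b(n) = 2*n*(3 + n) (b(n) = (2*n)*(3 + n) = 2*n*(3 + n))
(b(2)*I(0))*S(5 - 1*(-2), 3) = ((2*2*(3 + 2))*0)*(2*3/(-3 + (5 - 1*(-2)))) = ((2*2*5)*0)*(2*3/(-3 + (5 + 2))) = (20*0)*(2*3/(-3 + 7)) = 0*(2*3/4) = 0*(2*3*(¼)) = 0*(3/2) = 0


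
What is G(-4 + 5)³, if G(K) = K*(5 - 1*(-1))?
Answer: 216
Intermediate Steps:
G(K) = 6*K (G(K) = K*(5 + 1) = K*6 = 6*K)
G(-4 + 5)³ = (6*(-4 + 5))³ = (6*1)³ = 6³ = 216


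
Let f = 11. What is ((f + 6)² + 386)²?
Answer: 455625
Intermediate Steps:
((f + 6)² + 386)² = ((11 + 6)² + 386)² = (17² + 386)² = (289 + 386)² = 675² = 455625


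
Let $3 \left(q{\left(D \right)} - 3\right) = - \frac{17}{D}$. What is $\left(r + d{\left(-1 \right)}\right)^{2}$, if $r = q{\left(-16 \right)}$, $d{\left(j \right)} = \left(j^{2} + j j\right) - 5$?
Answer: $\frac{289}{2304} \approx 0.12543$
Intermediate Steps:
$d{\left(j \right)} = -5 + 2 j^{2}$ ($d{\left(j \right)} = \left(j^{2} + j^{2}\right) - 5 = 2 j^{2} - 5 = -5 + 2 j^{2}$)
$q{\left(D \right)} = 3 - \frac{17}{3 D}$ ($q{\left(D \right)} = 3 + \frac{\left(-17\right) \frac{1}{D}}{3} = 3 - \frac{17}{3 D}$)
$r = \frac{161}{48}$ ($r = 3 - \frac{17}{3 \left(-16\right)} = 3 - - \frac{17}{48} = 3 + \frac{17}{48} = \frac{161}{48} \approx 3.3542$)
$\left(r + d{\left(-1 \right)}\right)^{2} = \left(\frac{161}{48} - \left(5 - 2 \left(-1\right)^{2}\right)\right)^{2} = \left(\frac{161}{48} + \left(-5 + 2 \cdot 1\right)\right)^{2} = \left(\frac{161}{48} + \left(-5 + 2\right)\right)^{2} = \left(\frac{161}{48} - 3\right)^{2} = \left(\frac{17}{48}\right)^{2} = \frac{289}{2304}$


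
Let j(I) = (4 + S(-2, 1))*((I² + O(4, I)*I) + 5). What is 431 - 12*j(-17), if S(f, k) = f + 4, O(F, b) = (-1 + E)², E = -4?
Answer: 9863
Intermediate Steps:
O(F, b) = 25 (O(F, b) = (-1 - 4)² = (-5)² = 25)
S(f, k) = 4 + f
j(I) = 30 + 6*I² + 150*I (j(I) = (4 + (4 - 2))*((I² + 25*I) + 5) = (4 + 2)*(5 + I² + 25*I) = 6*(5 + I² + 25*I) = 30 + 6*I² + 150*I)
431 - 12*j(-17) = 431 - 12*(30 + 6*(-17)² + 150*(-17)) = 431 - 12*(30 + 6*289 - 2550) = 431 - 12*(30 + 1734 - 2550) = 431 - 12*(-786) = 431 + 9432 = 9863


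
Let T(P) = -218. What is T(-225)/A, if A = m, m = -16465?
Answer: 218/16465 ≈ 0.013240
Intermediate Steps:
A = -16465
T(-225)/A = -218/(-16465) = -218*(-1/16465) = 218/16465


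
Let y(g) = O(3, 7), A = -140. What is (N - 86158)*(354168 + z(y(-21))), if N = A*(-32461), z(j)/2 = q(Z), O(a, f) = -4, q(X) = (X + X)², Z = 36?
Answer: 1625240740752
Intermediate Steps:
q(X) = 4*X² (q(X) = (2*X)² = 4*X²)
y(g) = -4
z(j) = 10368 (z(j) = 2*(4*36²) = 2*(4*1296) = 2*5184 = 10368)
N = 4544540 (N = -140*(-32461) = 4544540)
(N - 86158)*(354168 + z(y(-21))) = (4544540 - 86158)*(354168 + 10368) = 4458382*364536 = 1625240740752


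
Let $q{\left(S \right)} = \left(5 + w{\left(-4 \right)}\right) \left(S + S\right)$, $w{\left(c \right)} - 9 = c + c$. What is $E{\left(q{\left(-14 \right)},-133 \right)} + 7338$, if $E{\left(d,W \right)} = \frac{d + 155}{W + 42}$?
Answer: $\frac{51367}{7} \approx 7338.1$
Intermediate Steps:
$w{\left(c \right)} = 9 + 2 c$ ($w{\left(c \right)} = 9 + \left(c + c\right) = 9 + 2 c$)
$q{\left(S \right)} = 12 S$ ($q{\left(S \right)} = \left(5 + \left(9 + 2 \left(-4\right)\right)\right) \left(S + S\right) = \left(5 + \left(9 - 8\right)\right) 2 S = \left(5 + 1\right) 2 S = 6 \cdot 2 S = 12 S$)
$E{\left(d,W \right)} = \frac{155 + d}{42 + W}$
$E{\left(q{\left(-14 \right)},-133 \right)} + 7338 = \frac{155 + 12 \left(-14\right)}{42 - 133} + 7338 = \frac{155 - 168}{-91} + 7338 = \left(- \frac{1}{91}\right) \left(-13\right) + 7338 = \frac{1}{7} + 7338 = \frac{51367}{7}$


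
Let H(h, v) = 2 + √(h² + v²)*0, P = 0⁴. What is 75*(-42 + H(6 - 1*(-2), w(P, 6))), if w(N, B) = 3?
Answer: -3000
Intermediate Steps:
P = 0
H(h, v) = 2 (H(h, v) = 2 + 0 = 2)
75*(-42 + H(6 - 1*(-2), w(P, 6))) = 75*(-42 + 2) = 75*(-40) = -3000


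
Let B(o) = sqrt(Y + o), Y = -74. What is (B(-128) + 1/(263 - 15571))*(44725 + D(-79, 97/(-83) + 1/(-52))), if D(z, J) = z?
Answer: -22323/7654 + 44646*I*sqrt(202) ≈ -2.9165 + 6.3454e+5*I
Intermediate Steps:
B(o) = sqrt(-74 + o)
(B(-128) + 1/(263 - 15571))*(44725 + D(-79, 97/(-83) + 1/(-52))) = (sqrt(-74 - 128) + 1/(263 - 15571))*(44725 - 79) = (sqrt(-202) + 1/(-15308))*44646 = (I*sqrt(202) - 1/15308)*44646 = (-1/15308 + I*sqrt(202))*44646 = -22323/7654 + 44646*I*sqrt(202)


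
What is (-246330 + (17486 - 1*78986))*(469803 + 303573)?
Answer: -238068334080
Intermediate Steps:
(-246330 + (17486 - 1*78986))*(469803 + 303573) = (-246330 + (17486 - 78986))*773376 = (-246330 - 61500)*773376 = -307830*773376 = -238068334080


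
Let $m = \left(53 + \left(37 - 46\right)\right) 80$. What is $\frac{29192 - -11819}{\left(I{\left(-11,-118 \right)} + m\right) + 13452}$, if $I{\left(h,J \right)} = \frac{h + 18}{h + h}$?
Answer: $\frac{902242}{373377} \approx 2.4164$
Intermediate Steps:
$I{\left(h,J \right)} = \frac{18 + h}{2 h}$
$m = 3520$ ($m = \left(53 - 9\right) 80 = 44 \cdot 80 = 3520$)
$\frac{29192 - -11819}{\left(I{\left(-11,-118 \right)} + m\right) + 13452} = \frac{29192 - -11819}{\left(\frac{18 - 11}{2 \left(-11\right)} + 3520\right) + 13452} = \frac{29192 + 11819}{\left(\frac{1}{2} \left(- \frac{1}{11}\right) 7 + 3520\right) + 13452} = \frac{41011}{\left(- \frac{7}{22} + 3520\right) + 13452} = \frac{41011}{\frac{77433}{22} + 13452} = \frac{41011}{\frac{373377}{22}} = 41011 \cdot \frac{22}{373377} = \frac{902242}{373377}$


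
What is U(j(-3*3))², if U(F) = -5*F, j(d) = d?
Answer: 2025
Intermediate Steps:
U(j(-3*3))² = (-(-15)*3)² = (-5*(-9))² = 45² = 2025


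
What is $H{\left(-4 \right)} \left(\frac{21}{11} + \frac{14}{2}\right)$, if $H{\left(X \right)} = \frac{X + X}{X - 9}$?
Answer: $\frac{784}{143} \approx 5.4825$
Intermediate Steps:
$H{\left(X \right)} = \frac{2 X}{-9 + X}$
$H{\left(-4 \right)} \left(\frac{21}{11} + \frac{14}{2}\right) = 2 \left(-4\right) \frac{1}{-9 - 4} \left(\frac{21}{11} + \frac{14}{2}\right) = 2 \left(-4\right) \frac{1}{-13} \left(21 \cdot \frac{1}{11} + 14 \cdot \frac{1}{2}\right) = 2 \left(-4\right) \left(- \frac{1}{13}\right) \left(\frac{21}{11} + 7\right) = \frac{8}{13} \cdot \frac{98}{11} = \frac{784}{143}$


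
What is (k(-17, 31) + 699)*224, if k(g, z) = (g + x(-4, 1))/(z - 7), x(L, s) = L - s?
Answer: 469112/3 ≈ 1.5637e+5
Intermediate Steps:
k(g, z) = (-5 + g)/(-7 + z) (k(g, z) = (g + (-4 - 1*1))/(z - 7) = (g + (-4 - 1))/(-7 + z) = (g - 5)/(-7 + z) = (-5 + g)/(-7 + z))
(k(-17, 31) + 699)*224 = ((-5 - 17)/(-7 + 31) + 699)*224 = (-22/24 + 699)*224 = ((1/24)*(-22) + 699)*224 = (-11/12 + 699)*224 = (8377/12)*224 = 469112/3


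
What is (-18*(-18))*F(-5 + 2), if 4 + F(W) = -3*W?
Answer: 1620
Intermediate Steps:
F(W) = -4 - 3*W
(-18*(-18))*F(-5 + 2) = (-18*(-18))*(-4 - 3*(-5 + 2)) = 324*(-4 - 3*(-3)) = 324*(-4 + 9) = 324*5 = 1620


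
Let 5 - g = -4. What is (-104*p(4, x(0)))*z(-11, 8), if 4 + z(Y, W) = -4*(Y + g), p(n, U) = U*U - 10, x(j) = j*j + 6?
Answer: -10816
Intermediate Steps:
g = 9 (g = 5 - 1*(-4) = 5 + 4 = 9)
x(j) = 6 + j**2 (x(j) = j**2 + 6 = 6 + j**2)
p(n, U) = -10 + U**2 (p(n, U) = U**2 - 10 = -10 + U**2)
z(Y, W) = -40 - 4*Y (z(Y, W) = -4 - 4*(Y + 9) = -4 - 4*(9 + Y) = -4 + (-36 - 4*Y) = -40 - 4*Y)
(-104*p(4, x(0)))*z(-11, 8) = (-104*(-10 + (6 + 0**2)**2))*(-40 - 4*(-11)) = (-104*(-10 + (6 + 0)**2))*(-40 + 44) = -104*(-10 + 6**2)*4 = -104*(-10 + 36)*4 = -104*26*4 = -2704*4 = -10816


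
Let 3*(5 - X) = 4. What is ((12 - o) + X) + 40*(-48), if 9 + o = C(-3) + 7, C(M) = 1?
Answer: -5710/3 ≈ -1903.3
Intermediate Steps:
X = 11/3 (X = 5 - 1/3*4 = 5 - 4/3 = 11/3 ≈ 3.6667)
o = -1 (o = -9 + (1 + 7) = -9 + 8 = -1)
((12 - o) + X) + 40*(-48) = ((12 - 1*(-1)) + 11/3) + 40*(-48) = ((12 + 1) + 11/3) - 1920 = (13 + 11/3) - 1920 = 50/3 - 1920 = -5710/3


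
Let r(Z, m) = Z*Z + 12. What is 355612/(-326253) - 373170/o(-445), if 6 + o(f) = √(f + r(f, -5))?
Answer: -66728356361/5371103139 - 62195*√49398/16463 ≈ -852.08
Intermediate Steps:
r(Z, m) = 12 + Z² (r(Z, m) = Z² + 12 = 12 + Z²)
o(f) = -6 + √(12 + f + f²) (o(f) = -6 + √(f + (12 + f²)) = -6 + √(12 + f + f²))
355612/(-326253) - 373170/o(-445) = 355612/(-326253) - 373170/(-6 + √(12 - 445 + (-445)²)) = 355612*(-1/326253) - 373170/(-6 + √(12 - 445 + 198025)) = -355612/326253 - 373170/(-6 + √197592) = -355612/326253 - 373170/(-6 + 2*√49398)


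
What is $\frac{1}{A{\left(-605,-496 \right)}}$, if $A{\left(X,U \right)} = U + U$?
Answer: $- \frac{1}{992} \approx -0.0010081$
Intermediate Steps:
$A{\left(X,U \right)} = 2 U$
$\frac{1}{A{\left(-605,-496 \right)}} = \frac{1}{2 \left(-496\right)} = \frac{1}{-992} = - \frac{1}{992}$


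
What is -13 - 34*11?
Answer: -387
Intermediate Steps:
-13 - 34*11 = -13 - 374 = -387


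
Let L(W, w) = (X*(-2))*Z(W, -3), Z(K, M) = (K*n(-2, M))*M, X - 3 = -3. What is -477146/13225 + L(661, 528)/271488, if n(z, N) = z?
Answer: -477146/13225 ≈ -36.079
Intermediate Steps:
X = 0 (X = 3 - 3 = 0)
Z(K, M) = -2*K*M (Z(K, M) = (K*(-2))*M = (-2*K)*M = -2*K*M)
L(W, w) = 0 (L(W, w) = (0*(-2))*(-2*W*(-3)) = 0*(6*W) = 0)
-477146/13225 + L(661, 528)/271488 = -477146/13225 + 0/271488 = -477146*1/13225 + 0*(1/271488) = -477146/13225 + 0 = -477146/13225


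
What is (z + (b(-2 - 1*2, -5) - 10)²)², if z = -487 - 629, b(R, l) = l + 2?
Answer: 896809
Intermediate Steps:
b(R, l) = 2 + l
z = -1116
(z + (b(-2 - 1*2, -5) - 10)²)² = (-1116 + ((2 - 5) - 10)²)² = (-1116 + (-3 - 10)²)² = (-1116 + (-13)²)² = (-1116 + 169)² = (-947)² = 896809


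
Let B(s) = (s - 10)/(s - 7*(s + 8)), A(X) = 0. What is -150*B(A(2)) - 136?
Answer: -2279/14 ≈ -162.79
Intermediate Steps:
B(s) = (-10 + s)/(-56 - 6*s) (B(s) = (-10 + s)/(s - 7*(8 + s)) = (-10 + s)/(s + (-56 - 7*s)) = (-10 + s)/(-56 - 6*s))
-150*B(A(2)) - 136 = -75*(10 - 1*0)/(28 + 3*0) - 136 = -75*(10 + 0)/(28 + 0) - 136 = -75*10/28 - 136 = -150*5/28 - 136 = -375/14 - 136 = -2279/14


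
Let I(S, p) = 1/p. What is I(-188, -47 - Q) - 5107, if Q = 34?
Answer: -413668/81 ≈ -5107.0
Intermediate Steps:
I(-188, -47 - Q) - 5107 = 1/(-47 - 1*34) - 5107 = 1/(-47 - 34) - 5107 = 1/(-81) - 5107 = -1/81 - 5107 = -413668/81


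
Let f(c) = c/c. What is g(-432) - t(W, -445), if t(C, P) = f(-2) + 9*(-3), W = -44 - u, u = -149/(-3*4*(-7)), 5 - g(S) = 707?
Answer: -676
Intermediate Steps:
g(S) = -702 (g(S) = 5 - 1*707 = 5 - 707 = -702)
u = -149/84 (u = -149/((-12*(-7))) = -149/84 ≈ -1.7738)
f(c) = 1
W = -3547/84 (W = -44 - 1*(-149/84) = -44 + 149/84 = -3547/84 ≈ -42.226)
t(C, P) = -26 (t(C, P) = 1 + 9*(-3) = 1 - 27 = -26)
g(-432) - t(W, -445) = -702 - 1*(-26) = -702 + 26 = -676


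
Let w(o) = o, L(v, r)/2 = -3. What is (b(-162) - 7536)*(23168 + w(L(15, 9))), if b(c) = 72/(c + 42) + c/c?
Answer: -872697836/5 ≈ -1.7454e+8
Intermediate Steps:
L(v, r) = -6 (L(v, r) = 2*(-3) = -6)
b(c) = 1 + 72/(42 + c) (b(c) = 72/(42 + c) + 1 = 1 + 72/(42 + c))
(b(-162) - 7536)*(23168 + w(L(15, 9))) = ((114 - 162)/(42 - 162) - 7536)*(23168 - 6) = (-48/(-120) - 7536)*23162 = (-1/120*(-48) - 7536)*23162 = (⅖ - 7536)*23162 = -37678/5*23162 = -872697836/5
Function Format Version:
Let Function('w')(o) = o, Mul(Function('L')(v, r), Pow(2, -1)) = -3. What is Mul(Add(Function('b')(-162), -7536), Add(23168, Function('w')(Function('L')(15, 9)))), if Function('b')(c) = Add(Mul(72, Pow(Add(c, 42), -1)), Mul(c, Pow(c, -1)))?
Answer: Rational(-872697836, 5) ≈ -1.7454e+8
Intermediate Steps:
Function('L')(v, r) = -6 (Function('L')(v, r) = Mul(2, -3) = -6)
Function('b')(c) = Add(1, Mul(72, Pow(Add(42, c), -1))) (Function('b')(c) = Add(Mul(72, Pow(Add(42, c), -1)), 1) = Add(1, Mul(72, Pow(Add(42, c), -1))))
Mul(Add(Function('b')(-162), -7536), Add(23168, Function('w')(Function('L')(15, 9)))) = Mul(Add(Mul(Pow(Add(42, -162), -1), Add(114, -162)), -7536), Add(23168, -6)) = Mul(Add(Mul(Pow(-120, -1), -48), -7536), 23162) = Mul(Add(Mul(Rational(-1, 120), -48), -7536), 23162) = Mul(Add(Rational(2, 5), -7536), 23162) = Mul(Rational(-37678, 5), 23162) = Rational(-872697836, 5)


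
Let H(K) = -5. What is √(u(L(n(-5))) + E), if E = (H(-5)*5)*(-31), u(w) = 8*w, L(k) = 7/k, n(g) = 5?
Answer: √19655/5 ≈ 28.039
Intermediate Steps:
E = 775 (E = -5*5*(-31) = -25*(-31) = 775)
√(u(L(n(-5))) + E) = √(8*(7/5) + 775) = √(56/5 + 775) = √(3931/5) = √19655/5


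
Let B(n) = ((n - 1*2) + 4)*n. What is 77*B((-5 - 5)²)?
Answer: 785400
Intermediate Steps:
B(n) = n*(2 + n) (B(n) = ((n - 2) + 4)*n = ((-2 + n) + 4)*n = (2 + n)*n = n*(2 + n))
77*B((-5 - 5)²) = 77*((-5 - 5)²*(2 + (-5 - 5)²)) = 77*((-10)²*(2 + (-10)²)) = 77*(100*(2 + 100)) = 77*(100*102) = 77*10200 = 785400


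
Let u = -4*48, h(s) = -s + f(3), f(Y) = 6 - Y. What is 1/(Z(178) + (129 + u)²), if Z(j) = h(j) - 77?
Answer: 1/3717 ≈ 0.00026903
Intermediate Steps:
h(s) = 3 - s (h(s) = -s + (6 - 1*3) = -s + (6 - 3) = -s + 3 = 3 - s)
u = -192
Z(j) = -74 - j (Z(j) = (3 - j) - 77 = -74 - j)
1/(Z(178) + (129 + u)²) = 1/((-74 - 1*178) + (129 - 192)²) = 1/((-74 - 178) + (-63)²) = 1/(-252 + 3969) = 1/3717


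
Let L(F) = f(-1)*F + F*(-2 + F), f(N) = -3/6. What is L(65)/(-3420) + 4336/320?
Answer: 84557/6840 ≈ 12.362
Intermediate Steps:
f(N) = -1/2 (f(N) = -3*1/6 = -1/2)
L(F) = -F/2 + F*(-2 + F)
L(65)/(-3420) + 4336/320 = ((1/2)*65*(-5 + 2*65))/(-3420) + 4336/320 = ((1/2)*65*(-5 + 130))*(-1/3420) + 4336*(1/320) = ((1/2)*65*125)*(-1/3420) + 271/20 = (8125/2)*(-1/3420) + 271/20 = -1625/1368 + 271/20 = 84557/6840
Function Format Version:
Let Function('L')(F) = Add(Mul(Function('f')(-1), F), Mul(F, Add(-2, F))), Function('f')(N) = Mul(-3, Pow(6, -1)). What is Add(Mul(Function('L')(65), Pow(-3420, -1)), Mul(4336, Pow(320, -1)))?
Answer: Rational(84557, 6840) ≈ 12.362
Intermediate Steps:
Function('f')(N) = Rational(-1, 2) (Function('f')(N) = Mul(-3, Rational(1, 6)) = Rational(-1, 2))
Function('L')(F) = Add(Mul(Rational(-1, 2), F), Mul(F, Add(-2, F)))
Add(Mul(Function('L')(65), Pow(-3420, -1)), Mul(4336, Pow(320, -1))) = Add(Mul(Mul(Rational(1, 2), 65, Add(-5, Mul(2, 65))), Pow(-3420, -1)), Mul(4336, Pow(320, -1))) = Add(Mul(Mul(Rational(1, 2), 65, Add(-5, 130)), Rational(-1, 3420)), Mul(4336, Rational(1, 320))) = Add(Mul(Mul(Rational(1, 2), 65, 125), Rational(-1, 3420)), Rational(271, 20)) = Add(Mul(Rational(8125, 2), Rational(-1, 3420)), Rational(271, 20)) = Add(Rational(-1625, 1368), Rational(271, 20)) = Rational(84557, 6840)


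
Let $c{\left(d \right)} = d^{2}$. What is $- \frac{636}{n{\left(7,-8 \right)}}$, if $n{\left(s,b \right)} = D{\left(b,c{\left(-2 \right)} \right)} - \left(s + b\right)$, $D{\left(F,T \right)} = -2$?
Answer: $636$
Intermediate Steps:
$n{\left(s,b \right)} = -2 - b - s$ ($n{\left(s,b \right)} = -2 - \left(s + b\right) = -2 - \left(b + s\right) = -2 - b - s$)
$- \frac{636}{n{\left(7,-8 \right)}} = - \frac{636}{-2 - -8 - 7} = - \frac{636}{-2 + 8 - 7} = - \frac{636}{-1} = \left(-636\right) \left(-1\right) = 636$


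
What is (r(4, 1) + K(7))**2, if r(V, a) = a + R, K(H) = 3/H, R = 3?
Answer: 961/49 ≈ 19.612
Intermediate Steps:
r(V, a) = 3 + a (r(V, a) = a + 3 = 3 + a)
(r(4, 1) + K(7))**2 = ((3 + 1) + 3/7)**2 = (4 + 3*(1/7))**2 = (4 + 3/7)**2 = (31/7)**2 = 961/49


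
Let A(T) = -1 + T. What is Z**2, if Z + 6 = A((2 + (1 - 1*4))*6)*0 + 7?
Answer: 1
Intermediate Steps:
Z = 1 (Z = -6 + ((-1 + (2 + (1 - 1*4))*6)*0 + 7) = -6 + ((-1 + (2 + (1 - 4))*6)*0 + 7) = -6 + ((-1 + (2 - 3)*6)*0 + 7) = -6 + ((-1 - 1*6)*0 + 7) = -6 + ((-1 - 6)*0 + 7) = -6 + (-7*0 + 7) = -6 + (0 + 7) = -6 + 7 = 1)
Z**2 = 1**2 = 1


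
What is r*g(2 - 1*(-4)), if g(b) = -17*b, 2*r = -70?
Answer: 3570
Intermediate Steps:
r = -35 (r = (½)*(-70) = -35)
r*g(2 - 1*(-4)) = -(-595)*(2 - 1*(-4)) = -(-595)*(2 + 4) = -(-595)*6 = -35*(-102) = 3570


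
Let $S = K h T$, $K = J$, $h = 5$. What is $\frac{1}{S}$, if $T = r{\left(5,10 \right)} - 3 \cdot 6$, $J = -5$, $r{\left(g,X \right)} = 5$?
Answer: $\frac{1}{325} \approx 0.0030769$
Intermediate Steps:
$K = -5$
$T = -13$ ($T = 5 - 3 \cdot 6 = 5 - 18 = -13$)
$S = 325$ ($S = \left(-5\right) 5 \left(-13\right) = \left(-25\right) \left(-13\right) = 325$)
$\frac{1}{S} = \frac{1}{325}$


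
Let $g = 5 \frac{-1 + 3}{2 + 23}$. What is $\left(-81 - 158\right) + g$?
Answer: $- \frac{1193}{5} \approx -238.6$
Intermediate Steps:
$g = \frac{2}{5}$ ($g = 5 \cdot \frac{2}{25} = \frac{2}{5} \approx 0.4$)
$\left(-81 - 158\right) + g = \left(-81 - 158\right) + \frac{2}{5} = -239 + \frac{2}{5} = - \frac{1193}{5}$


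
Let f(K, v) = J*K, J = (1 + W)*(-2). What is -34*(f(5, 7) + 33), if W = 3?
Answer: 238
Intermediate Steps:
J = -8 (J = (1 + 3)*(-2) = 4*(-2) = -8)
f(K, v) = -8*K
-34*(f(5, 7) + 33) = -34*(-8*5 + 33) = -34*(-40 + 33) = -34*(-7) = 238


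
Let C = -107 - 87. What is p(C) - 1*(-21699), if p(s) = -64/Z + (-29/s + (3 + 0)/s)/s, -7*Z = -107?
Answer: 43683068819/2013526 ≈ 21695.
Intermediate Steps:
Z = 107/7 (Z = -⅐*(-107) = 107/7 ≈ 15.286)
C = -194
p(s) = -448/107 - 26/s² (p(s) = -64/107/7 + (-29/s + (3 + 0)/s)/s = -64*7/107 + (-29/s + 3/s)/s = -448/107 + (-26/s)/s = -448/107 - 26/s²)
p(C) - 1*(-21699) = (-448/107 - 26/(-194)²) - 1*(-21699) = (-448/107 - 26*1/37636) + 21699 = (-448/107 - 13/18818) + 21699 = -8431855/2013526 + 21699 = 43683068819/2013526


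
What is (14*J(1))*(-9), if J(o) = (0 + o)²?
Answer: -126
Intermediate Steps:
J(o) = o²
(14*J(1))*(-9) = (14*1²)*(-9) = (14*1)*(-9) = 14*(-9) = -126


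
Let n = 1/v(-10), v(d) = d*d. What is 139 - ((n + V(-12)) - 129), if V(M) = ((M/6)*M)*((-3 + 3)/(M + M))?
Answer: 26799/100 ≈ 267.99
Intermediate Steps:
v(d) = d**2
V(M) = 0 (V(M) = ((M*(1/6))*M)*(0/((2*M))) = ((M/6)*M)*(0*(1/(2*M))) = (M**2/6)*0 = 0)
n = 1/100 (n = 1/((-10)**2) = 1/100 ≈ 0.010000)
139 - ((n + V(-12)) - 129) = 139 - ((1/100 + 0) - 129) = 139 - (1/100 - 129) = 139 - 1*(-12899/100) = 139 + 12899/100 = 26799/100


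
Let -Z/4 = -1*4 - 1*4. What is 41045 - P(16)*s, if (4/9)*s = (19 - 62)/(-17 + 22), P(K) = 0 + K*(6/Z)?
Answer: 822061/20 ≈ 41103.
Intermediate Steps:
Z = 32 (Z = -4*(-1*4 - 1*4) = -4*(-4 - 4) = -4*(-8) = 32)
P(K) = 3*K/16 (P(K) = 0 + K*(6/32) = 0 + K*(6*(1/32)) = 0 + K*(3/16) = 0 + 3*K/16 = 3*K/16)
s = -387/20 (s = 9*((19 - 62)/(-17 + 22))/4 = 9*(-43/5)/4 = 9*(-43*⅕)/4 = (9/4)*(-43/5) = -387/20 ≈ -19.350)
41045 - P(16)*s = 41045 - (3/16)*16*(-387)/20 = 41045 - 3*(-387)/20 = 41045 - 1*(-1161/20) = 41045 + 1161/20 = 822061/20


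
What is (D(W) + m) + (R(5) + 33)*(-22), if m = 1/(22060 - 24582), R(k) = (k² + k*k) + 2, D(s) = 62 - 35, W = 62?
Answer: -4648047/2522 ≈ -1843.0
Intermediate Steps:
D(s) = 27
R(k) = 2 + 2*k² (R(k) = (k² + k²) + 2 = 2*k² + 2 = 2 + 2*k²)
m = -1/2522 (m = 1/(-2522) = -1/2522 ≈ -0.00039651)
(D(W) + m) + (R(5) + 33)*(-22) = (27 - 1/2522) + ((2 + 2*5²) + 33)*(-22) = 68093/2522 + ((2 + 2*25) + 33)*(-22) = 68093/2522 + ((2 + 50) + 33)*(-22) = 68093/2522 + (52 + 33)*(-22) = 68093/2522 + 85*(-22) = 68093/2522 - 1870 = -4648047/2522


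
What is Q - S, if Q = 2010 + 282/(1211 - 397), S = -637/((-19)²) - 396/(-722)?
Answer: 295552844/146927 ≈ 2011.6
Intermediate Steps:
S = -439/361 (S = -637/361 - 396*(-1/722) = -637*1/361 + 198/361 = -637/361 + 198/361 = -439/361 ≈ -1.2161)
Q = 818211/407 (Q = 2010 + 282/814 = 2010 + 282*(1/814) = 2010 + 141/407 = 818211/407 ≈ 2010.3)
Q - S = 818211/407 - 1*(-439/361) = 818211/407 + 439/361 = 295552844/146927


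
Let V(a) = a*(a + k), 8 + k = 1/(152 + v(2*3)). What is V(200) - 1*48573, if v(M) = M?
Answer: -803567/79 ≈ -10172.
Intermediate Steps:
k = -1263/158 (k = -8 + 1/(152 + 2*3) = -8 + 1/(152 + 6) = -8 + 1/158 = -1263/158 ≈ -7.9937)
V(a) = a*(-1263/158 + a) (V(a) = a*(a - 1263/158) = a*(-1263/158 + a))
V(200) - 1*48573 = (1/158)*200*(-1263 + 158*200) - 1*48573 = (1/158)*200*(-1263 + 31600) - 48573 = (1/158)*200*30337 - 48573 = 3033700/79 - 48573 = -803567/79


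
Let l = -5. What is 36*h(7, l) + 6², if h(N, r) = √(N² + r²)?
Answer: 36 + 36*√74 ≈ 345.68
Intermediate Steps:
36*h(7, l) + 6² = 36*√(7² + (-5)²) + 6² = 36*√(49 + 25) + 36 = 36*√74 + 36 = 36 + 36*√74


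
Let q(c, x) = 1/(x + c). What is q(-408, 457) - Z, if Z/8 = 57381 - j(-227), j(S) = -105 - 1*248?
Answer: -22631727/49 ≈ -4.6187e+5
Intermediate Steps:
j(S) = -353 (j(S) = -105 - 248 = -353)
Z = 461872 (Z = 8*(57381 - 1*(-353)) = 8*(57381 + 353) = 8*57734 = 461872)
q(c, x) = 1/(c + x)
q(-408, 457) - Z = 1/(-408 + 457) - 1*461872 = 1/49 - 461872 = -22631727/49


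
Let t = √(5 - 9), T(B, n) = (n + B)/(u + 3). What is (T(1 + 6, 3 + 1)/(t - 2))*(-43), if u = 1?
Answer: 473/16 + 473*I/16 ≈ 29.563 + 29.563*I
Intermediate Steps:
T(B, n) = B/4 + n/4 (T(B, n) = (n + B)/(1 + 3) = (B + n)/4 = (B + n)*(¼) = B/4 + n/4)
t = 2*I (t = √(-4) = 2*I ≈ 2.0*I)
(T(1 + 6, 3 + 1)/(t - 2))*(-43) = (((1 + 6)/4 + (3 + 1)/4)/(2*I - 2))*(-43) = (((¼)*7 + (¼)*4)/(-2 + 2*I))*(-43) = (((-2 - 2*I)/8)*(7/4 + 1))*(-43) = (((-2 - 2*I)/8)*(11/4))*(-43) = (11*(-2 - 2*I)/32)*(-43) = -473*(-2 - 2*I)/32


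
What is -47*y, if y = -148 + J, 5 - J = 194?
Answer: 15839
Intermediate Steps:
J = -189 (J = 5 - 1*194 = 5 - 194 = -189)
y = -337 (y = -148 - 189 = -337)
-47*y = -47*(-337) = 15839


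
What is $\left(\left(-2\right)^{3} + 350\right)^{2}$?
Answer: $116964$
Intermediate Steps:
$\left(\left(-2\right)^{3} + 350\right)^{2} = \left(-8 + 350\right)^{2} = 342^{2} = 116964$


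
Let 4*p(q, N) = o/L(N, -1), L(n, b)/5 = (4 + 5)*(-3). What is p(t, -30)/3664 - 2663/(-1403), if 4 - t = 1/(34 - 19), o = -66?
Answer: 878166313/462653280 ≈ 1.8981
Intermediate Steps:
L(n, b) = -135 (L(n, b) = 5*((4 + 5)*(-3)) = 5*(9*(-3)) = 5*(-27) = -135)
t = 59/15 (t = 4 - 1/(34 - 19) = 4 - 1/15 = 59/15 ≈ 3.9333)
p(q, N) = 11/90 (p(q, N) = (-66/(-135))/4 = (-66*(-1/135))/4 = (1/4)*(22/45) = 11/90)
p(t, -30)/3664 - 2663/(-1403) = (11/90)/3664 - 2663/(-1403) = (11/90)*(1/3664) - 2663*(-1/1403) = 11/329760 + 2663/1403 = 878166313/462653280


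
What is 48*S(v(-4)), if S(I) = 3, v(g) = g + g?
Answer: 144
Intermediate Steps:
v(g) = 2*g
48*S(v(-4)) = 48*3 = 144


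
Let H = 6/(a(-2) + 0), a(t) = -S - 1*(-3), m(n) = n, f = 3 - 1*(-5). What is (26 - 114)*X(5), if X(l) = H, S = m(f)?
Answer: 528/5 ≈ 105.60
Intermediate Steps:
f = 8 (f = 3 + 5 = 8)
S = 8
a(t) = -5 (a(t) = -1*8 - 1*(-3) = -8 + 3 = -5)
H = -6/5 (H = 6/(-5 + 0) = 6/(-5) = -⅕*6 = -6/5 ≈ -1.2000)
X(l) = -6/5
(26 - 114)*X(5) = (26 - 114)*(-6/5) = -88*(-6/5) = 528/5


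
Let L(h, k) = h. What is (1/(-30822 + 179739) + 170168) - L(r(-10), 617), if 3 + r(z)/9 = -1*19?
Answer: 25370393623/148917 ≈ 1.7037e+5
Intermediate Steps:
r(z) = -198 (r(z) = -27 + 9*(-1*19) = -27 + 9*(-19) = -27 - 171 = -198)
(1/(-30822 + 179739) + 170168) - L(r(-10), 617) = (1/(-30822 + 179739) + 170168) - 1*(-198) = (1/148917 + 170168) + 198 = 25340908057/148917 + 198 = 25370393623/148917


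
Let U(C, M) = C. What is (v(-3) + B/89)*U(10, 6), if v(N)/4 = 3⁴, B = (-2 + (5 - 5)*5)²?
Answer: 288400/89 ≈ 3240.4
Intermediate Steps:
B = 4 (B = (-2 + 0*5)² = (-2 + 0)² = (-2)² = 4)
v(N) = 324 (v(N) = 4*3⁴ = 4*81 = 324)
(v(-3) + B/89)*U(10, 6) = (324 + 4/89)*10 = (28840/89)*10 = 288400/89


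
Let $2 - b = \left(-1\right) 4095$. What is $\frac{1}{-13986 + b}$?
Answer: $- \frac{1}{9889} \approx -0.00010112$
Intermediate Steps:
$b = 4097$ ($b = 2 - \left(-1\right) 4095 = 2 - -4095 = 2 + 4095 = 4097$)
$\frac{1}{-13986 + b} = \frac{1}{-13986 + 4097} = \frac{1}{-9889} = - \frac{1}{9889}$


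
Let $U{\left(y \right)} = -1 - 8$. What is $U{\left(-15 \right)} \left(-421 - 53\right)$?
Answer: $4266$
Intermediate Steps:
$U{\left(y \right)} = -9$ ($U{\left(y \right)} = -1 - 8 = -9$)
$U{\left(-15 \right)} \left(-421 - 53\right) = - 9 \left(-421 - 53\right) = \left(-9\right) \left(-474\right) = 4266$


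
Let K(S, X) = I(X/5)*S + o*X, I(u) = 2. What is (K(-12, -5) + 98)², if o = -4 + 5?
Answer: 4761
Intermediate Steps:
o = 1
K(S, X) = X + 2*S (K(S, X) = 2*S + 1*X = 2*S + X = X + 2*S)
(K(-12, -5) + 98)² = ((-5 + 2*(-12)) + 98)² = ((-5 - 24) + 98)² = (-29 + 98)² = 69² = 4761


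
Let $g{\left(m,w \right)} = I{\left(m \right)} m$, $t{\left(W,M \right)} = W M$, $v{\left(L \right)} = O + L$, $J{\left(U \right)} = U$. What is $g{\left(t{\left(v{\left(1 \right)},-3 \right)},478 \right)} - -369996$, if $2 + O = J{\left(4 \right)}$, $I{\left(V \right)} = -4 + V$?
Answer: $370113$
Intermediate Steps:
$O = 2$ ($O = -2 + 4 = 2$)
$v{\left(L \right)} = 2 + L$
$t{\left(W,M \right)} = M W$
$g{\left(m,w \right)} = m \left(-4 + m\right)$ ($g{\left(m,w \right)} = \left(-4 + m\right) m = m \left(-4 + m\right)$)
$g{\left(t{\left(v{\left(1 \right)},-3 \right)},478 \right)} - -369996 = - 3 \left(2 + 1\right) \left(-4 - 3 \left(2 + 1\right)\right) - -369996 = \left(-3\right) 3 \left(-4 - 9\right) + 369996 = - 9 \left(-4 - 9\right) + 369996 = \left(-9\right) \left(-13\right) + 369996 = 117 + 369996 = 370113$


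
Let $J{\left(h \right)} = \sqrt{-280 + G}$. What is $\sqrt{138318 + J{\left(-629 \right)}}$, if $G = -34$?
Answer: $\sqrt{138318 + i \sqrt{314}} \approx 371.91 + 0.024 i$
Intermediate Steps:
$J{\left(h \right)} = i \sqrt{314}$ ($J{\left(h \right)} = \sqrt{-280 - 34} = \sqrt{-314} = i \sqrt{314}$)
$\sqrt{138318 + J{\left(-629 \right)}} = \sqrt{138318 + i \sqrt{314}}$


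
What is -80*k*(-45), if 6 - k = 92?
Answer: -309600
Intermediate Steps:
k = -86 (k = 6 - 1*92 = 6 - 92 = -86)
-80*k*(-45) = -80*(-86)*(-45) = 6880*(-45) = -309600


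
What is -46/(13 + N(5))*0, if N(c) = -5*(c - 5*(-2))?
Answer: 0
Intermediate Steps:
N(c) = -50 - 5*c (N(c) = -5*(c + 10) = -5*(10 + c) = -50 - 5*c)
-46/(13 + N(5))*0 = -46/(13 + (-50 - 5*5))*0 = -46/(13 + (-50 - 25))*0 = -46/(13 - 75)*0 = -46/(-62)*0 = -46*(-1/62)*0 = (23/31)*0 = 0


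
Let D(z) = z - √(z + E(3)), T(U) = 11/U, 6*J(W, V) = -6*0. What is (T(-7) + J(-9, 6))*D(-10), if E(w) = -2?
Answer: 110/7 + 22*I*√3/7 ≈ 15.714 + 5.4436*I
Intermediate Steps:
J(W, V) = 0 (J(W, V) = (-6*0)/6 = (⅙)*0 = 0)
D(z) = z - √(-2 + z) (D(z) = z - √(z - 2) = z - √(-2 + z))
(T(-7) + J(-9, 6))*D(-10) = (11/(-7) + 0)*(-10 - √(-2 - 10)) = (11*(-⅐) + 0)*(-10 - √(-12)) = (-11/7 + 0)*(-10 - 2*I*√3) = -11*(-10 - 2*I*√3)/7 = 110/7 + 22*I*√3/7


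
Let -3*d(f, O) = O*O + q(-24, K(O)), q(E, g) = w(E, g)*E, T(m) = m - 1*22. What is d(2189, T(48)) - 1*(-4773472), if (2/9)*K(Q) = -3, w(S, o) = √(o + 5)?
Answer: 14319740/3 + 4*I*√34 ≈ 4.7732e+6 + 23.324*I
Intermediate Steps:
w(S, o) = √(5 + o)
T(m) = -22 + m (T(m) = m - 22 = -22 + m)
K(Q) = -27/2 (K(Q) = (9/2)*(-3) = -27/2)
q(E, g) = E*√(5 + g) (q(E, g) = √(5 + g)*E = E*√(5 + g))
d(f, O) = -O²/3 + 4*I*√34 (d(f, O) = -(O*O - 24*√(5 - 27/2))/3 = -(O² - 12*I*√34)/3 = -O²/3 + 4*I*√34)
d(2189, T(48)) - 1*(-4773472) = (-(-22 + 48)²/3 + 4*I*√34) - 1*(-4773472) = (-⅓*26² + 4*I*√34) + 4773472 = (-⅓*676 + 4*I*√34) + 4773472 = (-676/3 + 4*I*√34) + 4773472 = 14319740/3 + 4*I*√34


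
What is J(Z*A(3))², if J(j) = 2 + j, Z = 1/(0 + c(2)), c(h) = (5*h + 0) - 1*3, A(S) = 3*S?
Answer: 529/49 ≈ 10.796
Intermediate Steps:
c(h) = -3 + 5*h (c(h) = 5*h - 3 = -3 + 5*h)
Z = ⅐ (Z = 1/(0 + (-3 + 5*2)) = 1/(0 + (-3 + 10)) = 1/(0 + 7) = 1/7 = ⅐ ≈ 0.14286)
J(Z*A(3))² = (2 + (3*3)/7)² = (2 + (⅐)*9)² = (2 + 9/7)² = (23/7)² = 529/49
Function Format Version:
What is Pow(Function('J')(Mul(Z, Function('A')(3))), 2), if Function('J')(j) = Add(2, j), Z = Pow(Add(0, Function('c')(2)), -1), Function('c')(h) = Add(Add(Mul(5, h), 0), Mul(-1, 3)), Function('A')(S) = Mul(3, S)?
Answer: Rational(529, 49) ≈ 10.796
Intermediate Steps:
Function('c')(h) = Add(-3, Mul(5, h)) (Function('c')(h) = Add(Mul(5, h), -3) = Add(-3, Mul(5, h)))
Z = Rational(1, 7) (Z = Pow(Add(0, Add(-3, Mul(5, 2))), -1) = Pow(Add(0, Add(-3, 10)), -1) = Pow(Add(0, 7), -1) = Pow(7, -1) = Rational(1, 7) ≈ 0.14286)
Pow(Function('J')(Mul(Z, Function('A')(3))), 2) = Pow(Add(2, Mul(Rational(1, 7), Mul(3, 3))), 2) = Pow(Add(2, Mul(Rational(1, 7), 9)), 2) = Pow(Add(2, Rational(9, 7)), 2) = Pow(Rational(23, 7), 2) = Rational(529, 49)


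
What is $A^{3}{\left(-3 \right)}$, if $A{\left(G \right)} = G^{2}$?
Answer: $729$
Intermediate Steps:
$A^{3}{\left(-3 \right)} = \left(\left(-3\right)^{2}\right)^{3} = 9^{3} = 729$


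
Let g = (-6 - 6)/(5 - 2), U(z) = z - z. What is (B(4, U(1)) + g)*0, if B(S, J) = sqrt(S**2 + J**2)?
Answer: 0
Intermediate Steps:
U(z) = 0
g = -4 (g = -12/3 = -12*1/3 = -4)
B(S, J) = sqrt(J**2 + S**2)
(B(4, U(1)) + g)*0 = (sqrt(0**2 + 4**2) - 4)*0 = (sqrt(0 + 16) - 4)*0 = (sqrt(16) - 4)*0 = (4 - 4)*0 = 0*0 = 0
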